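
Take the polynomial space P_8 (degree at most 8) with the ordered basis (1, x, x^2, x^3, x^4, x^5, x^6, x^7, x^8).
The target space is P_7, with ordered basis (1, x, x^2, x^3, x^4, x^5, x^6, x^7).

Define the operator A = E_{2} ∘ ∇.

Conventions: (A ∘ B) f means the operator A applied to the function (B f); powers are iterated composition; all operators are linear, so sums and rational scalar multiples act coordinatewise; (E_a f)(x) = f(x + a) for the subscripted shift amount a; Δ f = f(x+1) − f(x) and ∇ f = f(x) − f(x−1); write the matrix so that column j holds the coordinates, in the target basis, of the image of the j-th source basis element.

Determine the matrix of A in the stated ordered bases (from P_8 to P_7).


image of 1: 0
image of x: 1
image of x^2: 2x + 3
image of x^3: 3x^2 + 9x + 7
image of x^4: 4x^3 + 18x^2 + 28x + 15
image of x^5: 5x^4 + 30x^3 + 70x^2 + 75x + 31
image of x^6: 6x^5 + 45x^4 + 140x^3 + 225x^2 + 186x + 63
image of x^7: 7x^6 + 63x^5 + 245x^4 + 525x^3 + 651x^2 + 441x + 127
image of x^8: 8x^7 + 84x^6 + 392x^5 + 1050x^4 + 1736x^3 + 1764x^2 + 1016x + 255
each image's coordinates form column j of the matrix

the matrix is [[0, 1, 3, 7, 15, 31, 63, 127, 255]; [0, 0, 2, 9, 28, 75, 186, 441, 1016]; [0, 0, 0, 3, 18, 70, 225, 651, 1764]; [0, 0, 0, 0, 4, 30, 140, 525, 1736]; [0, 0, 0, 0, 0, 5, 45, 245, 1050]; [0, 0, 0, 0, 0, 0, 6, 63, 392]; [0, 0, 0, 0, 0, 0, 0, 7, 84]; [0, 0, 0, 0, 0, 0, 0, 0, 8]] (rows listed top to bottom)


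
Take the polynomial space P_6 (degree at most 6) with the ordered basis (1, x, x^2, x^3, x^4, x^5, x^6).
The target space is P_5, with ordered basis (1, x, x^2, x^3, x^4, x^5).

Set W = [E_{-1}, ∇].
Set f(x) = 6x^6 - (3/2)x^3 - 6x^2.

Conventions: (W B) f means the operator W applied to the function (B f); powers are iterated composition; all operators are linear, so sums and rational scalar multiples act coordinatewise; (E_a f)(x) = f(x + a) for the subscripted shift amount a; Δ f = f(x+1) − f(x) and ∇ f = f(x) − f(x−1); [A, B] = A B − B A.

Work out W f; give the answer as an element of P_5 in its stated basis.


∇ f = 36x^5 - 90x^4 + 120x^3 - (189/2)x^2 + (57/2)x - 3/2
E_{-1} ∇ f = 36x^5 - 270x^4 + 840x^3 - (2709/2)x^2 + (2235/2)x - 741/2
E_{-1} f = 6x^6 - 36x^5 + 90x^4 - (243/2)x^3 + (177/2)x^2 - (57/2)x + 3/2
∇ E_{-1} f = 36x^5 - 270x^4 + 840x^3 - (2709/2)x^2 + (2235/2)x - 741/2
[E_{-1}, ∇] f = 0

the result is g(x) = 0


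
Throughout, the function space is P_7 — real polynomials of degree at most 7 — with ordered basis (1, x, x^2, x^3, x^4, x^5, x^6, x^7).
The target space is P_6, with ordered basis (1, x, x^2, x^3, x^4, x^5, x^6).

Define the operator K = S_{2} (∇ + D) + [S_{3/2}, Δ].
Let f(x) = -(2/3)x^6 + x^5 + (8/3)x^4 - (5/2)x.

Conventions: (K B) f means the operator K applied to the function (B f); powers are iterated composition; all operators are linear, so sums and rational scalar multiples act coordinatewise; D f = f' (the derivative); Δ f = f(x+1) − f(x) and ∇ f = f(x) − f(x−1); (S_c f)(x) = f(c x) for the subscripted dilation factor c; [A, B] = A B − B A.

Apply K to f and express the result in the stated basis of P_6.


the image equals g(x) = -(3853/16)x^5 + (2965/8)x^4 + (491/16)x^3 + (287/32)x^2 - (2455/96)x - 61/4

∇ f = -4x^5 + 15x^4 - (38/3)x^3 + 4x^2 + (5/3)x - 7/2
D f = -4x^5 + 5x^4 + (32/3)x^3 - 5/2
(∇ + D) f = -8x^5 + 20x^4 - 2x^3 + 4x^2 + (5/3)x - 6
S_{2} (∇ + D) f = -256x^5 + 320x^4 - 16x^3 + 16x^2 + (10/3)x - 6
Δ f = -4x^5 - 5x^4 + (22/3)x^3 + 16x^2 + (35/3)x + 1/2
S_{3/2} Δ f = -(243/8)x^5 - (405/16)x^4 + (99/4)x^3 + 36x^2 + (35/2)x + 1/2
S_{3/2} f = -(243/32)x^6 + (243/32)x^5 + (27/2)x^4 - (15/4)x
Δ S_{3/2} f = -(729/16)x^5 - (1215/16)x^4 - (351/16)x^3 + (1377/32)x^2 + (1485/32)x + 39/4
[S_{3/2}, Δ] f = (243/16)x^5 + (405/8)x^4 + (747/16)x^3 - (225/32)x^2 - (925/32)x - 37/4
(S_{2} (∇ + D) + [S_{3/2}, Δ]) f = -(3853/16)x^5 + (2965/8)x^4 + (491/16)x^3 + (287/32)x^2 - (2455/96)x - 61/4


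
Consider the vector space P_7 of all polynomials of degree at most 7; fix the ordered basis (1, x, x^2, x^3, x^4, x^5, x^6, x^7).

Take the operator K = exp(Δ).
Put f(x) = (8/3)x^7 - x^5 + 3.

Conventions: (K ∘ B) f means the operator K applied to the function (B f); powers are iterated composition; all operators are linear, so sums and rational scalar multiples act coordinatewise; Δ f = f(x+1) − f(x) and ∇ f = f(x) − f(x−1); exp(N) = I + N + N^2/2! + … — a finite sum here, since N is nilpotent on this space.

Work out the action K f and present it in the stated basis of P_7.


order-1 term: (56/3)x^6 + 56x^5 + (265/3)x^4 + (250/3)x^3 + 46x^2 + (41/3)x + 5/3
order-2 term: 56x^5 + 280x^4 + (1930/3)x^3 + 810x^2 + (1631/3)x + 153
order-3 term: (280/3)x^4 + 560x^3 + 1390x^2 + 1650x + 2333/3
order-4 term: (280/3)x^3 + 560x^2 + (3625/3)x + 2770/3
order-5 term: 56x^2 + 280x + 1117/3
order-6 term: (56/3)x + 56
order-7 term: 8/3
the series for exp(Δ) f terminates at order 7
exp(Δ) f = (8/3)x^7 + (56/3)x^6 + 111x^5 + (1385/3)x^4 + 1380x^3 + 2862x^2 + (11143/3)x + 6869/3

the result is g(x) = (8/3)x^7 + (56/3)x^6 + 111x^5 + (1385/3)x^4 + 1380x^3 + 2862x^2 + (11143/3)x + 6869/3


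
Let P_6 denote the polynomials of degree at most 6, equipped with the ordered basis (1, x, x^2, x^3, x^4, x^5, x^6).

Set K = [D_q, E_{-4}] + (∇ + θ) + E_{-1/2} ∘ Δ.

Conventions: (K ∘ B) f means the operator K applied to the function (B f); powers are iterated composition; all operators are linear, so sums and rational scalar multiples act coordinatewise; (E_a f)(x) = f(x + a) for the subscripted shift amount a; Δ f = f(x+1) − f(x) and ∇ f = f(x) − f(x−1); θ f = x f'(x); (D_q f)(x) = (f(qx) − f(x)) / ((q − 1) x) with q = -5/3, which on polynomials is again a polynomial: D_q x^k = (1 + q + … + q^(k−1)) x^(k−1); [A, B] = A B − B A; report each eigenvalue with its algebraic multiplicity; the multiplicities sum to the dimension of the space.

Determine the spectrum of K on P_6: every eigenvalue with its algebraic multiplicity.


image of 1: 0
image of x: x + 2
image of x^2: 2x^2 + 4x - 35/3
image of x^3: 3x^3 + 6x^2 + (197/9)x + 557/36
image of x^4: 4x^4 + 8x^3 - 70x^2 + (557/9)x - 11291/27
image of x^5: 5x^5 + 10x^4 + (10006/81)x^3 - (8029/54)x^2 + (141931/81)x - 64159/1296
image of x^6: 6x^6 + 12x^5 - (71197/243)x^4 + (157115/243)x^3 - (1851965/243)x^2 + (14102633/1944)x - 3399923/243
the matrix is upper triangular; its diagonal is (0, 1, 2, 3, 4, 5, 6)
for a triangular matrix the eigenvalues are the diagonal entries, with algebraic multiplicity their repetition count

λ = 0 (multiplicity 1), λ = 1 (multiplicity 1), λ = 2 (multiplicity 1), λ = 3 (multiplicity 1), λ = 4 (multiplicity 1), λ = 5 (multiplicity 1), λ = 6 (multiplicity 1)


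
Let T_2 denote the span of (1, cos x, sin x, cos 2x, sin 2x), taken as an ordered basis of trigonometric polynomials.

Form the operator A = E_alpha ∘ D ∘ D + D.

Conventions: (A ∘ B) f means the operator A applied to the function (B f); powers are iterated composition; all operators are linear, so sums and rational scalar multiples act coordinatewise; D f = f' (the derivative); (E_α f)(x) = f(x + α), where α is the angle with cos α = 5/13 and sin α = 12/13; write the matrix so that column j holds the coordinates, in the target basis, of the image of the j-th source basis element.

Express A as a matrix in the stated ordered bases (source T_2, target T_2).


image of 1: 0
image of cos x: -(5/13)cos x - (1/13)sin x
image of sin x: (1/13)cos x - (5/13)sin x
image of cos 2x: (476/169)cos 2x + (142/169)sin 2x
image of sin 2x: -(142/169)cos 2x + (476/169)sin 2x
each image's coordinates form column j of the matrix

the matrix is [[0, 0, 0, 0, 0]; [0, -5/13, 1/13, 0, 0]; [0, -1/13, -5/13, 0, 0]; [0, 0, 0, 476/169, -142/169]; [0, 0, 0, 142/169, 476/169]] (rows listed top to bottom)


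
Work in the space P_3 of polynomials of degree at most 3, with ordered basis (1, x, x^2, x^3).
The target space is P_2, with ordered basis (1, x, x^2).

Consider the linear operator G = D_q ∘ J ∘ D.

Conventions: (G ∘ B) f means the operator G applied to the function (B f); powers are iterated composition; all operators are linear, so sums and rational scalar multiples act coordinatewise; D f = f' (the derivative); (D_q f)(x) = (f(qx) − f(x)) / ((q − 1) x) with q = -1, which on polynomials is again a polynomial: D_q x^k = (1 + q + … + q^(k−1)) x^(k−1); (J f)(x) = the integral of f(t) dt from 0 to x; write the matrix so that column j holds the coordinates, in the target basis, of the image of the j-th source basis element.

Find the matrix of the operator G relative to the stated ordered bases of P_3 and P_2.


image of 1: 0
image of x: 1
image of x^2: 0
image of x^3: x^2
each image's coordinates form column j of the matrix

the matrix is [[0, 1, 0, 0]; [0, 0, 0, 0]; [0, 0, 0, 1]] (rows listed top to bottom)


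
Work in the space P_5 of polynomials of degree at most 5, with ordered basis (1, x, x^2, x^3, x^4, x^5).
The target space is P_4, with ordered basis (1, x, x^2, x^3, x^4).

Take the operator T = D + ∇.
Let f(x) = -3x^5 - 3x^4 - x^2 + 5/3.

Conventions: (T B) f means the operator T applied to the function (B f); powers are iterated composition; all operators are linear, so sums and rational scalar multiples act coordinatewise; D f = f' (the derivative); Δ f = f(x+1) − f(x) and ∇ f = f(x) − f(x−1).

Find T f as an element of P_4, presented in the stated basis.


the result is g(x) = -30x^4 + 6x^3 - 12x^2 - x + 1

D f = -15x^4 - 12x^3 - 2x
∇ f = -15x^4 + 18x^3 - 12x^2 + x + 1
(D + ∇) f = -30x^4 + 6x^3 - 12x^2 - x + 1


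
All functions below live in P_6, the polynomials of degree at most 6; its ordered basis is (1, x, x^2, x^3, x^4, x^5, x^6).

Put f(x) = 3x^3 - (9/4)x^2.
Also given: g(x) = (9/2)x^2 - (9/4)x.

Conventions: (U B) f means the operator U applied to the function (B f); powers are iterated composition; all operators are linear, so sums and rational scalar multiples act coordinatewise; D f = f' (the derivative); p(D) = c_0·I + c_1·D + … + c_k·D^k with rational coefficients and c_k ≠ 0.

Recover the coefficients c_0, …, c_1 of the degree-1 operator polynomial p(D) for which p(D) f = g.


D^0 f = 3x^3 - (9/4)x^2
D^1 f = 9x^2 - (9/2)x
matching coefficients of g against c_0 f + c_1 Df + … from the top degree down determines the c_i
solution: c_0 = 0, c_1 = 1/2

p(D) = (1/2)·D, i.e. c_0 = 0, c_1 = 1/2


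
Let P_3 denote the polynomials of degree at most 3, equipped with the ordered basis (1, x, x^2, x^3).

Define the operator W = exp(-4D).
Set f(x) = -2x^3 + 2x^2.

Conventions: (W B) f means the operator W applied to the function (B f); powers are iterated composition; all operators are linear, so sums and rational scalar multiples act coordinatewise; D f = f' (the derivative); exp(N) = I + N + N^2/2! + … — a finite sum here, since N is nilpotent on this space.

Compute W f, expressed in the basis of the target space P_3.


order-1 term: 24x^2 - 16x
order-2 term: -96x + 32
order-3 term: 128
the series for exp(-4D) f terminates at order 3
exp(-4D) f = -2x^3 + 26x^2 - 112x + 160

g(x) = -2x^3 + 26x^2 - 112x + 160


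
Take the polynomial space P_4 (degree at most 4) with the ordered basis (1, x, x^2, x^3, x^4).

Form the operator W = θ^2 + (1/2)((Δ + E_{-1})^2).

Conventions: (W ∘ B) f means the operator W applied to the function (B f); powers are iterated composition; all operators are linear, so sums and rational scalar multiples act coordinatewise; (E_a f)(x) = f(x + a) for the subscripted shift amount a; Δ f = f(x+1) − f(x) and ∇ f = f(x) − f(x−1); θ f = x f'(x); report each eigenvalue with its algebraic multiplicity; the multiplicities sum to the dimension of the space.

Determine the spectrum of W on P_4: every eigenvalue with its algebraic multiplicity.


image of 1: 1/2
image of x: (3/2)x
image of x^2: (9/2)x^2 + 2
image of x^3: (19/2)x^3 + 6x
image of x^4: (33/2)x^4 + 12x^2 + 14
the matrix is upper triangular; its diagonal is (1/2, 3/2, 9/2, 19/2, 33/2)
for a triangular matrix the eigenvalues are the diagonal entries, with algebraic multiplicity their repetition count

λ = 1/2 (multiplicity 1), λ = 3/2 (multiplicity 1), λ = 9/2 (multiplicity 1), λ = 19/2 (multiplicity 1), λ = 33/2 (multiplicity 1)


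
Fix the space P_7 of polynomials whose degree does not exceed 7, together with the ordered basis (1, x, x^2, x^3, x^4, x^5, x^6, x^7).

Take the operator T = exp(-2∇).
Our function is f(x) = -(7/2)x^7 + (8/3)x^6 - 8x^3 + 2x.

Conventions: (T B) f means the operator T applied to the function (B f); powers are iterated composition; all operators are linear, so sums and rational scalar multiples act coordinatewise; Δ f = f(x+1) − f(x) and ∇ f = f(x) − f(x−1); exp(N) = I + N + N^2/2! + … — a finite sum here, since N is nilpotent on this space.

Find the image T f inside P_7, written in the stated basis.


order-1 term: 49x^6 - 179x^5 + 325x^4 - (1055/3)x^3 + 275x^2 - 129x + 73/3
order-2 term: -294x^5 + 1630x^4 - 4070x^3 + 5530x^2 - 4094x + 3926/3
order-3 term: 980x^4 - (18920/3)x^3 + 16620x^2 - 20840x + 10412
order-4 term: -1960x^3 + 12400x^2 - 28040x + 67120/3
order-5 term: 2352x^2 - 12272x + 16960
order-6 term: -1568x + 14624/3
order-7 term: 448
the series for exp(-2∇) f terminates at order 7
exp(-2∇) f = -(7/2)x^7 + (155/3)x^6 - 473x^5 + 2935x^4 - (38089/3)x^3 + 37177x^2 - 66941x + 56401

g(x) = -(7/2)x^7 + (155/3)x^6 - 473x^5 + 2935x^4 - (38089/3)x^3 + 37177x^2 - 66941x + 56401


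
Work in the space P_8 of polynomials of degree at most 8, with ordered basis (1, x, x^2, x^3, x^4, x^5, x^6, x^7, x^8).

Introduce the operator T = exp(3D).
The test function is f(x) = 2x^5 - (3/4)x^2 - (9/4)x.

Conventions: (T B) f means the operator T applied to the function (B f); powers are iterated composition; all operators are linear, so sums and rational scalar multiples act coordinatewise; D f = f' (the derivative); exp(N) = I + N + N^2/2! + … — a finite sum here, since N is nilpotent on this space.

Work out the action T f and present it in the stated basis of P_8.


order-1 term: 30x^4 - (9/2)x - 27/4
order-2 term: 180x^3 - 27/4
order-3 term: 540x^2
order-4 term: 810x
order-5 term: 486
the series for exp(3D) f terminates at order 5
exp(3D) f = 2x^5 + 30x^4 + 180x^3 + (2157/4)x^2 + (3213/4)x + 945/2

the result is g(x) = 2x^5 + 30x^4 + 180x^3 + (2157/4)x^2 + (3213/4)x + 945/2


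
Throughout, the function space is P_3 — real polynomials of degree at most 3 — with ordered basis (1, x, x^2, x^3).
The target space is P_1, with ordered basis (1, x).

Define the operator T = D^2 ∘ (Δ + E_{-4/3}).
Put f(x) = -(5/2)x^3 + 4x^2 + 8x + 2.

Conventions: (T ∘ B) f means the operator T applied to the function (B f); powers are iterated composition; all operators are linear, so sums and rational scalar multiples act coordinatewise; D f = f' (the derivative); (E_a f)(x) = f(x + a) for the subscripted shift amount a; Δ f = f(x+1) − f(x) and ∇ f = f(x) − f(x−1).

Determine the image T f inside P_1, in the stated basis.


the result is g(x) = -15x + 13

Δ f = -(15/2)x^2 + (1/2)x + 19/2
E_{-4/3} f = -(5/2)x^3 + 14x^2 - 16x + 118/27
(Δ + E_{-4/3}) f = -(5/2)x^3 + (13/2)x^2 - (31/2)x + 749/54
D (Δ + E_{-4/3}) f = -(15/2)x^2 + 13x - 31/2
D D (Δ + E_{-4/3}) f = -15x + 13


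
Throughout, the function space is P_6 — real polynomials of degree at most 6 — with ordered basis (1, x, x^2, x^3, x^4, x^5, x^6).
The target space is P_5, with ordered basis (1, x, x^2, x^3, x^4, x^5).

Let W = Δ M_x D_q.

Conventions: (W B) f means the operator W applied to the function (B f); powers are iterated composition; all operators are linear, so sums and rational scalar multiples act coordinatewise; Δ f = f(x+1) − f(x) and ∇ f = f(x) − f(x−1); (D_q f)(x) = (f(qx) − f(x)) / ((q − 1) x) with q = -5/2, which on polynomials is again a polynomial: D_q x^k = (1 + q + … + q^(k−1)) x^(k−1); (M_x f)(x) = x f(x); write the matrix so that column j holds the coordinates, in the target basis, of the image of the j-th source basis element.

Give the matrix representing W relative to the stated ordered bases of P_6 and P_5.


image of 1: 0
image of x: 1
image of x^2: -3x - 3/2
image of x^3: (57/4)x^2 + (57/4)x + 19/4
image of x^4: -(87/2)x^3 - (261/4)x^2 - (87/2)x - 87/8
image of x^5: (2255/16)x^4 + (2255/8)x^3 + (2255/8)x^2 + (2255/16)x + 451/16
image of x^6: -(6669/16)x^5 - (33345/32)x^4 - (11115/8)x^3 - (33345/32)x^2 - (6669/16)x - 2223/32
each image's coordinates form column j of the matrix

the matrix is [[0, 1, -3/2, 19/4, -87/8, 451/16, -2223/32]; [0, 0, -3, 57/4, -87/2, 2255/16, -6669/16]; [0, 0, 0, 57/4, -261/4, 2255/8, -33345/32]; [0, 0, 0, 0, -87/2, 2255/8, -11115/8]; [0, 0, 0, 0, 0, 2255/16, -33345/32]; [0, 0, 0, 0, 0, 0, -6669/16]] (rows listed top to bottom)


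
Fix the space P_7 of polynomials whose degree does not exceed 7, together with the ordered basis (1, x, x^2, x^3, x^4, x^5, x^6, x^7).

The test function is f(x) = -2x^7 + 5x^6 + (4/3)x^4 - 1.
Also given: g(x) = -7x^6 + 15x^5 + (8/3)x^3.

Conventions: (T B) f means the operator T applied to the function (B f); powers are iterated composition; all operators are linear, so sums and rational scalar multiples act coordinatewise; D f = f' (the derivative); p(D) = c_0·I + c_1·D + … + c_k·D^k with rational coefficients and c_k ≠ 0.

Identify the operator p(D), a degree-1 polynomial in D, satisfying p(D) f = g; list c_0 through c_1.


D^0 f = -2x^7 + 5x^6 + (4/3)x^4 - 1
D^1 f = -14x^6 + 30x^5 + (16/3)x^3
matching coefficients of g against c_0 f + c_1 Df + … from the top degree down determines the c_i
solution: c_0 = 0, c_1 = 1/2

p(D) = (1/2)·D, i.e. c_0 = 0, c_1 = 1/2


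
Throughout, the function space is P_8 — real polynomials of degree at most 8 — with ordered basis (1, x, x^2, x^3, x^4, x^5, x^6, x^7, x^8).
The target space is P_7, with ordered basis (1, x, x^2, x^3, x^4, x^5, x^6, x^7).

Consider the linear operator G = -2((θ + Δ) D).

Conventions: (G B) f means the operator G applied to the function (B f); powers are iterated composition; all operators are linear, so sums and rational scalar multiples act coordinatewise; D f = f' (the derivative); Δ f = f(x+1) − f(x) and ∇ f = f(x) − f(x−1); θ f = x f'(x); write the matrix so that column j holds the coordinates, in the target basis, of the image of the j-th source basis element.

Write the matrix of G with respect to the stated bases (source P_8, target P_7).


image of 1: 0
image of x: 0
image of x^2: -4x - 4
image of x^3: -12x^2 - 12x - 6
image of x^4: -24x^3 - 24x^2 - 24x - 8
image of x^5: -40x^4 - 40x^3 - 60x^2 - 40x - 10
image of x^6: -60x^5 - 60x^4 - 120x^3 - 120x^2 - 60x - 12
image of x^7: -84x^6 - 84x^5 - 210x^4 - 280x^3 - 210x^2 - 84x - 14
image of x^8: -112x^7 - 112x^6 - 336x^5 - 560x^4 - 560x^3 - 336x^2 - 112x - 16
each image's coordinates form column j of the matrix

the matrix is [[0, 0, -4, -6, -8, -10, -12, -14, -16]; [0, 0, -4, -12, -24, -40, -60, -84, -112]; [0, 0, 0, -12, -24, -60, -120, -210, -336]; [0, 0, 0, 0, -24, -40, -120, -280, -560]; [0, 0, 0, 0, 0, -40, -60, -210, -560]; [0, 0, 0, 0, 0, 0, -60, -84, -336]; [0, 0, 0, 0, 0, 0, 0, -84, -112]; [0, 0, 0, 0, 0, 0, 0, 0, -112]] (rows listed top to bottom)


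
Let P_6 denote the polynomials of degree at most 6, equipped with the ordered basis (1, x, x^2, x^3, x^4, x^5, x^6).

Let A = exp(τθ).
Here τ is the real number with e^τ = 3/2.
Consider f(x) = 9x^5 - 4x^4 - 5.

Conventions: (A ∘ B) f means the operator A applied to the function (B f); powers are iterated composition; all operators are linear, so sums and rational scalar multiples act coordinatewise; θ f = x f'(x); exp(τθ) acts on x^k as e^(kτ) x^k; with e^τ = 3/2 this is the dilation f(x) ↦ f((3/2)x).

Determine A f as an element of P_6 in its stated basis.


the result is g(x) = (2187/32)x^5 - (81/4)x^4 - 5

exp(τθ) x^k = e^(kτ) x^k; with e^τ = 3/2 this sends x^k to (3/2)^k x^k
x^4 ↦ 81/16 x^4
x^5 ↦ 243/32 x^5
applying this coordinatewise to f: exp(τθ) f = (2187/32)x^5 - (81/4)x^4 - 5


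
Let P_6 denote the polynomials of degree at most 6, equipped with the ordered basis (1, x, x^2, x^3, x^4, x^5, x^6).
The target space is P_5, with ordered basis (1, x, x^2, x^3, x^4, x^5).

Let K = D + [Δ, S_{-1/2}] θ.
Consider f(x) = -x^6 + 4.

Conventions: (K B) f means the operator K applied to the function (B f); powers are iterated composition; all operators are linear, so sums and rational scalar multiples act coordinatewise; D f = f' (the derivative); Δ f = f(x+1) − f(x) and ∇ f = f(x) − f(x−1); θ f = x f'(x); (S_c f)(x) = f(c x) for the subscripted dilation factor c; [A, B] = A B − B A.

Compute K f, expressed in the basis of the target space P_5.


the result is g(x) = -(123/16)x^5 + (135/32)x^4 - (135/8)x^3 + (675/32)x^2 - (297/16)x + 189/32

D f = -6x^5
θ f = -6x^6
S_{-1/2} θ f = -(3/32)x^6
Δ S_{-1/2} θ f = -(9/16)x^5 - (45/32)x^4 - (15/8)x^3 - (45/32)x^2 - (9/16)x - 3/32
Δ θ f = -36x^5 - 90x^4 - 120x^3 - 90x^2 - 36x - 6
S_{-1/2} Δ θ f = (9/8)x^5 - (45/8)x^4 + 15x^3 - (45/2)x^2 + 18x - 6
[Δ, S_{-1/2}] θ f = -(27/16)x^5 + (135/32)x^4 - (135/8)x^3 + (675/32)x^2 - (297/16)x + 189/32
(D + [Δ, S_{-1/2}] θ) f = -(123/16)x^5 + (135/32)x^4 - (135/8)x^3 + (675/32)x^2 - (297/16)x + 189/32


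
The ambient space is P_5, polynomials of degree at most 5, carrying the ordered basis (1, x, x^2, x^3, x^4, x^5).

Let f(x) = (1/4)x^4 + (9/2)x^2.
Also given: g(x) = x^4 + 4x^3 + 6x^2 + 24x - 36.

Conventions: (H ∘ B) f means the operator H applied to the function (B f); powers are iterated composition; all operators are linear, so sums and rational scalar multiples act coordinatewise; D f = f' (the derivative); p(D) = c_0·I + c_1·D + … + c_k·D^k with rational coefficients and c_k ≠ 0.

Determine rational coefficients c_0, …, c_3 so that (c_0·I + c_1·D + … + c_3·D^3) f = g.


D^0 f = (1/4)x^4 + (9/2)x^2
D^1 f = x^3 + 9x
D^2 f = 3x^2 + 9
D^3 f = 6x
matching coefficients of g against c_0 f + c_1 Df + … from the top degree down determines the c_i
solution: c_0 = 4, c_1 = 4, c_2 = -4, c_3 = -2

p(D) = 4·I + 4·D − 4·D^2 − 2·D^3, i.e. c_0 = 4, c_1 = 4, c_2 = -4, c_3 = -2


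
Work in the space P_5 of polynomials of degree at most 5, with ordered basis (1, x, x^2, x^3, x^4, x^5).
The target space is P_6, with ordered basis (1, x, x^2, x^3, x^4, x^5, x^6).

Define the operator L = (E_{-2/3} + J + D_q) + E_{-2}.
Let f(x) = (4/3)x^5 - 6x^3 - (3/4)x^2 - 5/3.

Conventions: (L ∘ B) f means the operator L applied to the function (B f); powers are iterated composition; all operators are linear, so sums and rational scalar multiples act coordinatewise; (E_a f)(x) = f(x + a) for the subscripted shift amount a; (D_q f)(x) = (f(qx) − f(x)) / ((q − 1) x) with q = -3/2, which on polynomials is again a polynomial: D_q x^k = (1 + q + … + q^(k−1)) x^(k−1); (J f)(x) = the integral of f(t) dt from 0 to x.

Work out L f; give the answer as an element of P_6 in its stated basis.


g(x) = (2/9)x^6 + (8/3)x^5 - (529/36)x^4 + (5077/108)x^3 - (6044/81)x^2 + (59665/1944)x + 196/729

E_{-2/3} f = (4/3)x^5 - (40/9)x^4 - (2/27)x^3 + (2365/324)x^2 - (1381/243)x - 290/729
J f = (2/9)x^6 - (3/2)x^4 - (1/4)x^3 - (5/3)x
D_q f = (55/12)x^4 - (21/2)x^2 + (3/8)x
(E_{-2/3} + J + D_q) f = (2/9)x^6 + (4/3)x^5 - (49/36)x^4 - (35/108)x^3 - (1037/324)x^2 - (13559/1944)x - 290/729
E_{-2} f = (4/3)x^5 - (40/3)x^4 + (142/3)x^3 - (857/12)x^2 + (113/3)x + 2/3
((E_{-2/3} + J + D_q) + E_{-2}) f = (2/9)x^6 + (8/3)x^5 - (529/36)x^4 + (5077/108)x^3 - (6044/81)x^2 + (59665/1944)x + 196/729


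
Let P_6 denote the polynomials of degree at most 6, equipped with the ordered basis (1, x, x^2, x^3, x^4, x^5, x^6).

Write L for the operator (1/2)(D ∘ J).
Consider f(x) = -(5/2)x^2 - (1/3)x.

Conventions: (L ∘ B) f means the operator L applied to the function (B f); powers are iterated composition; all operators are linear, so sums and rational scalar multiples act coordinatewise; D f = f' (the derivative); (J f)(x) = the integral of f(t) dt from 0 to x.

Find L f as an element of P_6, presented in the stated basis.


J f = -(5/6)x^3 - (1/6)x^2
D J f = -(5/2)x^2 - (1/3)x
((1/2)(D ∘ J)) f = -(5/4)x^2 - (1/6)x

the result is g(x) = -(5/4)x^2 - (1/6)x


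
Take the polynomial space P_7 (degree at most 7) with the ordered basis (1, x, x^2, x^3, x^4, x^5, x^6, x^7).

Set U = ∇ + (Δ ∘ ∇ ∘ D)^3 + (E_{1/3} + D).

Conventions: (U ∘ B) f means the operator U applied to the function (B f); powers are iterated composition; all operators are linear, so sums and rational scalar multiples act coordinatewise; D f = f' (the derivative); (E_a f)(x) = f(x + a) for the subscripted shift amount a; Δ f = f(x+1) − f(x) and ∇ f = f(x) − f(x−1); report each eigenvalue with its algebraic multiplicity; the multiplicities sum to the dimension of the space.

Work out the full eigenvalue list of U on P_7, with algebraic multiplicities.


λ = 1 (multiplicity 8)

image of 1: 1
image of x: x + 7/3
image of x^2: x^2 + (14/3)x - 8/9
image of x^3: x^3 + 7x^2 - (8/3)x + 28/27
image of x^4: x^4 + (28/3)x^3 - (16/3)x^2 + (112/27)x - 80/81
image of x^5: x^5 + (35/3)x^4 - (80/9)x^3 + (280/27)x^2 - (400/81)x + 244/243
image of x^6: x^6 + 14x^5 - (40/3)x^4 + (560/27)x^3 - (400/27)x^2 + (488/81)x - 728/729
image of x^7: x^7 + (49/3)x^6 - (56/3)x^5 + (980/27)x^4 - (2800/81)x^3 + (1708/81)x^2 - (5096/729)x + 2188/2187
the matrix is upper triangular; its diagonal is (1, 1, 1, 1, 1, 1, 1, 1)
for a triangular matrix the eigenvalues are the diagonal entries, with algebraic multiplicity their repetition count


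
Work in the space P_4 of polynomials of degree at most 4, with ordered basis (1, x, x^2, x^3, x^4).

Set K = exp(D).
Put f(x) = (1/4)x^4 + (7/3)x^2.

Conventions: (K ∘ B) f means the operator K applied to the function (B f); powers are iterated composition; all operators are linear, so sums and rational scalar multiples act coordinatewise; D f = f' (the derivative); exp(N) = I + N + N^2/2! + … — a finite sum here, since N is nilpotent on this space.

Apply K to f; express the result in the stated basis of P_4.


the result is g(x) = (1/4)x^4 + x^3 + (23/6)x^2 + (17/3)x + 31/12

order-1 term: x^3 + (14/3)x
order-2 term: (3/2)x^2 + 7/3
order-3 term: x
order-4 term: 1/4
the series for exp(D) f terminates at order 4
exp(D) f = (1/4)x^4 + x^3 + (23/6)x^2 + (17/3)x + 31/12


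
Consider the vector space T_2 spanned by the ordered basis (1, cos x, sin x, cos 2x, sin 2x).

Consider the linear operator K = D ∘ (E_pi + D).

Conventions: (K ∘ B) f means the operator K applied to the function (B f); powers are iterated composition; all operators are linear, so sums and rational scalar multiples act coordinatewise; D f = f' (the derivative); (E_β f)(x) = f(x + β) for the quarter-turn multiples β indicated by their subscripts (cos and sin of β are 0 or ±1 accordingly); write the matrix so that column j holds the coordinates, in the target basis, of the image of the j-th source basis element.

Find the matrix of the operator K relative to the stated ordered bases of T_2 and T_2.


the matrix is [[0, 0, 0, 0, 0]; [0, -1, -1, 0, 0]; [0, 1, -1, 0, 0]; [0, 0, 0, -4, 2]; [0, 0, 0, -2, -4]] (rows listed top to bottom)

image of 1: 0
image of cos x: -cos x + sin x
image of sin x: -cos x - sin x
image of cos 2x: -4cos 2x - 2sin 2x
image of sin 2x: 2cos 2x - 4sin 2x
each image's coordinates form column j of the matrix


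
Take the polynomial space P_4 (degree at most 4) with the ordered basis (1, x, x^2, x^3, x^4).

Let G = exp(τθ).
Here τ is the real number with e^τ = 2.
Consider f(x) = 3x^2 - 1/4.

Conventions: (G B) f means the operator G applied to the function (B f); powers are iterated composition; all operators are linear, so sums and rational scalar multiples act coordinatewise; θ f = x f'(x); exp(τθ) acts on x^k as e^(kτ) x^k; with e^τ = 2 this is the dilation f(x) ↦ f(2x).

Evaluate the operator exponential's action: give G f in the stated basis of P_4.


exp(τθ) x^k = e^(kτ) x^k; with e^τ = 2 this sends x^k to 2^k x^k
x^2 ↦ 4 x^2
applying this coordinatewise to f: exp(τθ) f = 12x^2 - 1/4

the result is g(x) = 12x^2 - 1/4


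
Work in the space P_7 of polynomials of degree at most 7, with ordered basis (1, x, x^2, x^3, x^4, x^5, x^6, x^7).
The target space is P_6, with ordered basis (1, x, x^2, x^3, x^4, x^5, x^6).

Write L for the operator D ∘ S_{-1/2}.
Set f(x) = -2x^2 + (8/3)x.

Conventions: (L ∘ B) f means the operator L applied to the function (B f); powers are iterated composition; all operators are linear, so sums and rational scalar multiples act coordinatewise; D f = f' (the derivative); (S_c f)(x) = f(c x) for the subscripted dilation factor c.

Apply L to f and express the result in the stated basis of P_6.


S_{-1/2} f = -(1/2)x^2 - (4/3)x
D S_{-1/2} f = -x - 4/3

g(x) = -x - 4/3


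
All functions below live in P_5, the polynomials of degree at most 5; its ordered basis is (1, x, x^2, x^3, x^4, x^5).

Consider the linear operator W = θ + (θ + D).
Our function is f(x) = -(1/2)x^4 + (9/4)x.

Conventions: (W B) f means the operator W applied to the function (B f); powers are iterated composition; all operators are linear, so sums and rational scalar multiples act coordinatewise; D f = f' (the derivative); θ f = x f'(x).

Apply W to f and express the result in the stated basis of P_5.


θ f = -2x^4 + (9/4)x
θ f = -2x^4 + (9/4)x
D f = -2x^3 + 9/4
(θ + D) f = -2x^4 - 2x^3 + (9/4)x + 9/4
(θ + (θ + D)) f = -4x^4 - 2x^3 + (9/2)x + 9/4

the result is g(x) = -4x^4 - 2x^3 + (9/2)x + 9/4


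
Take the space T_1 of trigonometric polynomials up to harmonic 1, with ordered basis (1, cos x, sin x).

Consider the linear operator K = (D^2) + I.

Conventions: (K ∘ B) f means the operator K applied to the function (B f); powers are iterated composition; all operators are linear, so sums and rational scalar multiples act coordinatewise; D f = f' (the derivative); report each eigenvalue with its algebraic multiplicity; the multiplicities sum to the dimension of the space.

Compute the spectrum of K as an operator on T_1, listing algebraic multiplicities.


image of 1: 1
image of cos x: 0
image of sin x: 0
the matrix is diagonal; its diagonal is (1, 0, 0)
for a triangular matrix the eigenvalues are the diagonal entries, with algebraic multiplicity their repetition count

λ = 0 (multiplicity 2), λ = 1 (multiplicity 1)


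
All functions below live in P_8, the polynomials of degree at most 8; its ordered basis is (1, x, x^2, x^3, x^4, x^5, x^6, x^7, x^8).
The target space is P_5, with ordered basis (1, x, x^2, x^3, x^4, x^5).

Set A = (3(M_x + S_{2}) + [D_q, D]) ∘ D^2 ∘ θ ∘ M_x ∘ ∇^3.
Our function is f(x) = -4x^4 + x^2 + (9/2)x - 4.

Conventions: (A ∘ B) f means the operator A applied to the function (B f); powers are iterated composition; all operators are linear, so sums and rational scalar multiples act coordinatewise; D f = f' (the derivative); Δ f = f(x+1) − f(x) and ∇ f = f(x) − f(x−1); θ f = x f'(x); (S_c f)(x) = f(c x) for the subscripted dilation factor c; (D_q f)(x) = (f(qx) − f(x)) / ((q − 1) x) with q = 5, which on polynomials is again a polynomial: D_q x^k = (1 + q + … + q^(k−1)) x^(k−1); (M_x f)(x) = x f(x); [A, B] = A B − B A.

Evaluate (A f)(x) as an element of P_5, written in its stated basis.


the result is g(x) = -1152x - 1152

∇ f = -16x^3 + 24x^2 - 14x + 15/2
∇ ∇ f = -48x^2 + 96x - 54
∇ ∇ ∇ f = -96x + 144
M_x ∇^3 f = -96x^2 + 144x
θ M_x ∇^3 f = -192x^2 + 144x
D (θ ∘ M_x ∘ ∇^3) f = -384x + 144
D D (θ ∘ M_x ∘ ∇^3) f = -384
M_x D^2 (θ ∘ M_x ∘ ∇^3) f = -384x
S_{2} D^2 (θ ∘ M_x ∘ ∇^3) f = -384
(M_x + S_{2}) D^2 (θ ∘ M_x ∘ ∇^3) f = -384x - 384
(3(M_x + S_{2})) D^2 (θ ∘ M_x ∘ ∇^3) f = -1152x - 1152
D D^2 (θ ∘ M_x ∘ ∇^3) f = 0
D_q D D^2 (θ ∘ M_x ∘ ∇^3) f = 0
D_q D^2 (θ ∘ M_x ∘ ∇^3) f = 0
D D_q D^2 (θ ∘ M_x ∘ ∇^3) f = 0
[D_q, D] D^2 (θ ∘ M_x ∘ ∇^3) f = 0
(3(M_x + S_{2}) + [D_q, D]) D^2 (θ ∘ M_x ∘ ∇^3) f = -1152x - 1152


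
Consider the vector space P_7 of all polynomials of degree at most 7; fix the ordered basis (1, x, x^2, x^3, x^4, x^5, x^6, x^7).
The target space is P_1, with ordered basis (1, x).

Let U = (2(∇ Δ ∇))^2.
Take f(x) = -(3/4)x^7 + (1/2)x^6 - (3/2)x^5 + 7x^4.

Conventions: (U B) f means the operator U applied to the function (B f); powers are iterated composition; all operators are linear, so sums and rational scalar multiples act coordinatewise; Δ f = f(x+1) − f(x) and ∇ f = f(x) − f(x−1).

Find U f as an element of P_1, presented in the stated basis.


g(x) = -15120x + 16560

∇ f = -(21/4)x^6 + (75/4)x^5 - (165/4)x^4 + (317/4)x^3 - (321/4)x^2 + (175/4)x - 39/4
Δ ∇ f = -(63/2)x^5 + 15x^4 - (165/2)x^3 + 99x^2 - (51/2)x + 15
∇ Δ ∇ f = -(315/2)x^4 + 375x^3 - (1305/2)x^2 + 663x - 507/2
(2(∇ Δ ∇)) f = -315x^4 + 750x^3 - 1305x^2 + 1326x - 507
∇ (2(∇ Δ ∇)) f = -1260x^3 + 4140x^2 - 6120x + 3696
Δ ∇ (2(∇ Δ ∇)) f = -3780x^2 + 4500x - 3240
∇ Δ ∇ (2(∇ Δ ∇)) f = -7560x + 8280
(2(∇ Δ ∇)) (2(∇ Δ ∇)) f = -15120x + 16560


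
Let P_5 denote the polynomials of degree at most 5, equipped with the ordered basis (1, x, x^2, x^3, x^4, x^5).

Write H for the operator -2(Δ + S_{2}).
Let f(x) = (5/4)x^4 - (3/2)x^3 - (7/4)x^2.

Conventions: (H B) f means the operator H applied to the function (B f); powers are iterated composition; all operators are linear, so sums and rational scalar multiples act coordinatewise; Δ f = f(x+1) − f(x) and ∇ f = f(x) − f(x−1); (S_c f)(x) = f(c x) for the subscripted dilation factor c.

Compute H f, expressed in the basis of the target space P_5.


Δ f = 5x^3 + 3x^2 - 3x - 2
S_{2} f = 20x^4 - 12x^3 - 7x^2
(Δ + S_{2}) f = 20x^4 - 7x^3 - 4x^2 - 3x - 2
(-2(Δ + S_{2})) f = -40x^4 + 14x^3 + 8x^2 + 6x + 4

g(x) = -40x^4 + 14x^3 + 8x^2 + 6x + 4


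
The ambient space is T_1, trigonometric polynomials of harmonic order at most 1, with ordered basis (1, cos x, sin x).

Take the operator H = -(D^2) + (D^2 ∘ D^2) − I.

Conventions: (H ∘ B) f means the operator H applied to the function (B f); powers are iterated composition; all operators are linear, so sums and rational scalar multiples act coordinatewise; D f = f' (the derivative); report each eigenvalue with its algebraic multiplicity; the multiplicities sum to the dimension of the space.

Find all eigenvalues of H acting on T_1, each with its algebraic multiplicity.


λ = -1 (multiplicity 1), λ = 1 (multiplicity 2)

image of 1: -1
image of cos x: cos x
image of sin x: sin x
the matrix is diagonal; its diagonal is (-1, 1, 1)
for a triangular matrix the eigenvalues are the diagonal entries, with algebraic multiplicity their repetition count


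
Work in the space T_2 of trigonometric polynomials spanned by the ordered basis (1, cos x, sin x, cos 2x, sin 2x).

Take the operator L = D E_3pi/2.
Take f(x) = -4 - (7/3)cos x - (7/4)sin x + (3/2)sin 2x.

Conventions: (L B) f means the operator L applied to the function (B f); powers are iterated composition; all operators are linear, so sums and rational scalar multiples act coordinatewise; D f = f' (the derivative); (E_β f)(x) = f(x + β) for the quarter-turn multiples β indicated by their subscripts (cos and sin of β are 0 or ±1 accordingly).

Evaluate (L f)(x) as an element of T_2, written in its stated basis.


the result is g(x) = -(7/3)cos x - (7/4)sin x - 3cos 2x

E_3pi/2 f = -4 + (7/4)cos x - (7/3)sin x - (3/2)sin 2x
D E_3pi/2 f = -(7/3)cos x - (7/4)sin x - 3cos 2x


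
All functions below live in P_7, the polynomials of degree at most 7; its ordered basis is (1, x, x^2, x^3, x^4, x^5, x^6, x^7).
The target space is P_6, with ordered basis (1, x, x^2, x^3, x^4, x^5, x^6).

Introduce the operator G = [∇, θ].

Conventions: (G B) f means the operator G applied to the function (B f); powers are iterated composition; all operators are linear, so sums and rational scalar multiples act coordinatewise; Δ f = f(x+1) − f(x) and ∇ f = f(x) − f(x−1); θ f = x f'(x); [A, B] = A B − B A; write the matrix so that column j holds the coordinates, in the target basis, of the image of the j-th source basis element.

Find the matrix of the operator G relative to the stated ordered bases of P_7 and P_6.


image of 1: 0
image of x: 1
image of x^2: 2x - 2
image of x^3: 3x^2 - 6x + 3
image of x^4: 4x^3 - 12x^2 + 12x - 4
image of x^5: 5x^4 - 20x^3 + 30x^2 - 20x + 5
image of x^6: 6x^5 - 30x^4 + 60x^3 - 60x^2 + 30x - 6
image of x^7: 7x^6 - 42x^5 + 105x^4 - 140x^3 + 105x^2 - 42x + 7
each image's coordinates form column j of the matrix

the matrix is [[0, 1, -2, 3, -4, 5, -6, 7]; [0, 0, 2, -6, 12, -20, 30, -42]; [0, 0, 0, 3, -12, 30, -60, 105]; [0, 0, 0, 0, 4, -20, 60, -140]; [0, 0, 0, 0, 0, 5, -30, 105]; [0, 0, 0, 0, 0, 0, 6, -42]; [0, 0, 0, 0, 0, 0, 0, 7]] (rows listed top to bottom)


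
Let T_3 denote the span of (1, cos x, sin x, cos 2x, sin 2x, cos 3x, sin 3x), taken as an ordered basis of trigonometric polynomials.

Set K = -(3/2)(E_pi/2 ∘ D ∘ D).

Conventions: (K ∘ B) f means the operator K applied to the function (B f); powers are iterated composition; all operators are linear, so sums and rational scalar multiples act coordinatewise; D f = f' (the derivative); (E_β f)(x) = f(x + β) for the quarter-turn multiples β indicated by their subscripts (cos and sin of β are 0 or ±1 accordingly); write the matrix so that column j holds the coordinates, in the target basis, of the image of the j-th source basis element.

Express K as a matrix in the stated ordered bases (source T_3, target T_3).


the matrix is [[0, 0, 0, 0, 0, 0, 0]; [0, 0, 3/2, 0, 0, 0, 0]; [0, -3/2, 0, 0, 0, 0, 0]; [0, 0, 0, -6, 0, 0, 0]; [0, 0, 0, 0, -6, 0, 0]; [0, 0, 0, 0, 0, 0, -27/2]; [0, 0, 0, 0, 0, 27/2, 0]] (rows listed top to bottom)

image of 1: 0
image of cos x: -(3/2)sin x
image of sin x: (3/2)cos x
image of cos 2x: -6cos 2x
image of sin 2x: -6sin 2x
image of cos 3x: (27/2)sin 3x
image of sin 3x: -(27/2)cos 3x
each image's coordinates form column j of the matrix


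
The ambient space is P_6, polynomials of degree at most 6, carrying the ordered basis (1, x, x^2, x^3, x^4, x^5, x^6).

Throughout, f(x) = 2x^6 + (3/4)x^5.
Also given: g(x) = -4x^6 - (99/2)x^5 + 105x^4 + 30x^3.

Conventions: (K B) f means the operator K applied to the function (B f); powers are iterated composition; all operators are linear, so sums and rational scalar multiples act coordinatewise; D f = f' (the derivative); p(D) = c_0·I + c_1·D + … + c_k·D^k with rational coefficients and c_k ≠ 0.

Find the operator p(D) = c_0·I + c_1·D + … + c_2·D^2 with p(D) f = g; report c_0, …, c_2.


p(D) = -2·I − 4·D + 2·D^2, i.e. c_0 = -2, c_1 = -4, c_2 = 2

D^0 f = 2x^6 + (3/4)x^5
D^1 f = 12x^5 + (15/4)x^4
D^2 f = 60x^4 + 15x^3
matching coefficients of g against c_0 f + c_1 Df + … from the top degree down determines the c_i
solution: c_0 = -2, c_1 = -4, c_2 = 2


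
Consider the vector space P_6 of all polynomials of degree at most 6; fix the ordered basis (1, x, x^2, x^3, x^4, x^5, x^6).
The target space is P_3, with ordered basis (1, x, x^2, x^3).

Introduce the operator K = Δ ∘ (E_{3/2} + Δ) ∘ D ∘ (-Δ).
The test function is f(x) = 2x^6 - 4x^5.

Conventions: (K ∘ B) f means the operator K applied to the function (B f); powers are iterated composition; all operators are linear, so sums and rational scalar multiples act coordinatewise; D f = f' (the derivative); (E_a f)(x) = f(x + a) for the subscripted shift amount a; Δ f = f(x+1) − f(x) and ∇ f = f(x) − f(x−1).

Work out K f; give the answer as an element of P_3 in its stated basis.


Δ f = 12x^5 + 10x^4 - 10x^2 - 8x - 2
(-Δ) f = -12x^5 - 10x^4 + 10x^2 + 8x + 2
D (-Δ) f = -60x^4 - 40x^3 + 20x + 8
E_{3/2} D (-Δ) f = -60x^4 - 400x^3 - 990x^2 - 1060x - 1603/4
Δ D (-Δ) f = -240x^3 - 480x^2 - 360x - 80
(E_{3/2} + Δ) D (-Δ) f = -60x^4 - 640x^3 - 1470x^2 - 1420x - 1923/4
Δ ((E_{3/2} + Δ) ∘ D) (-Δ) f = -240x^3 - 2280x^2 - 5100x - 3590

g(x) = -240x^3 - 2280x^2 - 5100x - 3590


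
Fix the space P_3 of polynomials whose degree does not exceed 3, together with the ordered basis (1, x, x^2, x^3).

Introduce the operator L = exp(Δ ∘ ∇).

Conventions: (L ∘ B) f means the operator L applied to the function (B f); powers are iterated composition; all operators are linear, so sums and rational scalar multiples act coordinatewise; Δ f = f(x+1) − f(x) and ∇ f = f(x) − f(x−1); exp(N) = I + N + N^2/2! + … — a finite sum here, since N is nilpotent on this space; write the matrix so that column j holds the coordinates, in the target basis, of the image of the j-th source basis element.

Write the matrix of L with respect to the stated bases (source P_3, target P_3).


the matrix is [[1, 0, 2, 0]; [0, 1, 0, 6]; [0, 0, 1, 0]; [0, 0, 0, 1]] (rows listed top to bottom)

image of 1: 1
image of x: x
image of x^2: x^2 + 2
image of x^3: x^3 + 6x
each image's coordinates form column j of the matrix
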